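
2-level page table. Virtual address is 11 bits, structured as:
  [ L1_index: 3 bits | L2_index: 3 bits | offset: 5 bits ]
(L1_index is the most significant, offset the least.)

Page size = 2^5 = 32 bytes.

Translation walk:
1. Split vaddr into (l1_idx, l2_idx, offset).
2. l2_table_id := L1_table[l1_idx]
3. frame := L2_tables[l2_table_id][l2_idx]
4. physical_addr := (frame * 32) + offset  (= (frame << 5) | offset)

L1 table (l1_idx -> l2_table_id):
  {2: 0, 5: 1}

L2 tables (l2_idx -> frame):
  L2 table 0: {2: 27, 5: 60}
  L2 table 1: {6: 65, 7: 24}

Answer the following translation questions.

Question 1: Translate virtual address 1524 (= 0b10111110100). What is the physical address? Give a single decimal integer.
Answer: 788

Derivation:
vaddr = 1524 = 0b10111110100
Split: l1_idx=5, l2_idx=7, offset=20
L1[5] = 1
L2[1][7] = 24
paddr = 24 * 32 + 20 = 788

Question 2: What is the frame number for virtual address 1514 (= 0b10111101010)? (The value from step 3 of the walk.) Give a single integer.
vaddr = 1514: l1_idx=5, l2_idx=7
L1[5] = 1; L2[1][7] = 24

Answer: 24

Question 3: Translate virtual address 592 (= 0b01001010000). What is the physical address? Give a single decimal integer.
Answer: 880

Derivation:
vaddr = 592 = 0b01001010000
Split: l1_idx=2, l2_idx=2, offset=16
L1[2] = 0
L2[0][2] = 27
paddr = 27 * 32 + 16 = 880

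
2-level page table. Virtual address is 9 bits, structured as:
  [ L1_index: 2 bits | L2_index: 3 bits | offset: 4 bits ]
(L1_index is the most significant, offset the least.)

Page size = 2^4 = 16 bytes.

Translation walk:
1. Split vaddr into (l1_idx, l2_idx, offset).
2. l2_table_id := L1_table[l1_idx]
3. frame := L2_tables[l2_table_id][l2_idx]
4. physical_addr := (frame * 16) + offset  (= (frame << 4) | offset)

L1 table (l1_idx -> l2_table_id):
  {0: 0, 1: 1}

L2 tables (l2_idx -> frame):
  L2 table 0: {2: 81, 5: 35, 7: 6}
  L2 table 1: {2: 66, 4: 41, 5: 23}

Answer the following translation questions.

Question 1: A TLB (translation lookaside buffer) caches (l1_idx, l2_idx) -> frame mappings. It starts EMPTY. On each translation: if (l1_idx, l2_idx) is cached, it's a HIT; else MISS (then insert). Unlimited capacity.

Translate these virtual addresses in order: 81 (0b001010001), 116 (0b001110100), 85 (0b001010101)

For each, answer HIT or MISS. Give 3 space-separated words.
Answer: MISS MISS HIT

Derivation:
vaddr=81: (0,5) not in TLB -> MISS, insert
vaddr=116: (0,7) not in TLB -> MISS, insert
vaddr=85: (0,5) in TLB -> HIT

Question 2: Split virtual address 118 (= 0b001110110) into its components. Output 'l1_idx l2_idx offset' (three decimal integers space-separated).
vaddr = 118 = 0b001110110
  top 2 bits -> l1_idx = 0
  next 3 bits -> l2_idx = 7
  bottom 4 bits -> offset = 6

Answer: 0 7 6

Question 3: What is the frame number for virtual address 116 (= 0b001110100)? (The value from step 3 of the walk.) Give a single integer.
vaddr = 116: l1_idx=0, l2_idx=7
L1[0] = 0; L2[0][7] = 6

Answer: 6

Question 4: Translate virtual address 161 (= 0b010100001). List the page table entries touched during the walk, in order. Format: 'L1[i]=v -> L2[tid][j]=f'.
Answer: L1[1]=1 -> L2[1][2]=66

Derivation:
vaddr = 161 = 0b010100001
Split: l1_idx=1, l2_idx=2, offset=1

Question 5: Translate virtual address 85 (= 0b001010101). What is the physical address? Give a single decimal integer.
vaddr = 85 = 0b001010101
Split: l1_idx=0, l2_idx=5, offset=5
L1[0] = 0
L2[0][5] = 35
paddr = 35 * 16 + 5 = 565

Answer: 565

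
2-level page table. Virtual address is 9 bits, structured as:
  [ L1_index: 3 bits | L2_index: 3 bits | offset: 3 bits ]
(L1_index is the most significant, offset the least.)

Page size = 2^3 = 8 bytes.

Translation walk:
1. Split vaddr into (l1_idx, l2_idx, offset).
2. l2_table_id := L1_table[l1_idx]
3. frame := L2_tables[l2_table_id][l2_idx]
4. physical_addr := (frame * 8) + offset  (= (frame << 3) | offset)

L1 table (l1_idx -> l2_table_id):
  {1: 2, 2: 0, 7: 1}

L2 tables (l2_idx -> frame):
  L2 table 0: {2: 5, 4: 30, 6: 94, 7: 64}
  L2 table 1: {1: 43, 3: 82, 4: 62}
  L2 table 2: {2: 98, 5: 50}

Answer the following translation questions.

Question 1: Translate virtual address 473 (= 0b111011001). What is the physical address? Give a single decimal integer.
Answer: 657

Derivation:
vaddr = 473 = 0b111011001
Split: l1_idx=7, l2_idx=3, offset=1
L1[7] = 1
L2[1][3] = 82
paddr = 82 * 8 + 1 = 657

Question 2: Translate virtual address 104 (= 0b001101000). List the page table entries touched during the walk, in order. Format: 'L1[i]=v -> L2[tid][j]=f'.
Answer: L1[1]=2 -> L2[2][5]=50

Derivation:
vaddr = 104 = 0b001101000
Split: l1_idx=1, l2_idx=5, offset=0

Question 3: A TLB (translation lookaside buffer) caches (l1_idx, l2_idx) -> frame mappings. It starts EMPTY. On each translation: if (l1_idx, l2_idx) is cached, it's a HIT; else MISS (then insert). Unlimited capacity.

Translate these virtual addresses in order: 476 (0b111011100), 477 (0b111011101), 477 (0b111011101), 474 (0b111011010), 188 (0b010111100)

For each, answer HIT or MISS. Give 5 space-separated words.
vaddr=476: (7,3) not in TLB -> MISS, insert
vaddr=477: (7,3) in TLB -> HIT
vaddr=477: (7,3) in TLB -> HIT
vaddr=474: (7,3) in TLB -> HIT
vaddr=188: (2,7) not in TLB -> MISS, insert

Answer: MISS HIT HIT HIT MISS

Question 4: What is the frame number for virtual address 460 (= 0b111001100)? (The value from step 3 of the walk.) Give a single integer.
Answer: 43

Derivation:
vaddr = 460: l1_idx=7, l2_idx=1
L1[7] = 1; L2[1][1] = 43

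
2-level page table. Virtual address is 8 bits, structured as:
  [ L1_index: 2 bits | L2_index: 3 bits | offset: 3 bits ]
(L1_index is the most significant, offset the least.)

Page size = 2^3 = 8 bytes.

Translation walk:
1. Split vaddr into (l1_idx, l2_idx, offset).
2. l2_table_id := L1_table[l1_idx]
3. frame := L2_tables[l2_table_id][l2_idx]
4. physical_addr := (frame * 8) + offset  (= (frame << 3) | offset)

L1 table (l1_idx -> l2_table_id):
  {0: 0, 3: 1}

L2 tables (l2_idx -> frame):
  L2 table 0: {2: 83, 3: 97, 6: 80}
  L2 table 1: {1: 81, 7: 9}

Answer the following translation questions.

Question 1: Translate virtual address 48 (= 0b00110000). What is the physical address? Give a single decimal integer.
Answer: 640

Derivation:
vaddr = 48 = 0b00110000
Split: l1_idx=0, l2_idx=6, offset=0
L1[0] = 0
L2[0][6] = 80
paddr = 80 * 8 + 0 = 640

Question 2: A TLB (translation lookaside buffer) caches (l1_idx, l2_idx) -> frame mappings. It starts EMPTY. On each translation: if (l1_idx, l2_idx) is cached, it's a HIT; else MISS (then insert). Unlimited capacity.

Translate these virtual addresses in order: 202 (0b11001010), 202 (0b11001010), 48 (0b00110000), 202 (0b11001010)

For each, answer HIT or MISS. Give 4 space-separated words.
Answer: MISS HIT MISS HIT

Derivation:
vaddr=202: (3,1) not in TLB -> MISS, insert
vaddr=202: (3,1) in TLB -> HIT
vaddr=48: (0,6) not in TLB -> MISS, insert
vaddr=202: (3,1) in TLB -> HIT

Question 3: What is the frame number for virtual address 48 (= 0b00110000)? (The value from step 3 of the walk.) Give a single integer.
vaddr = 48: l1_idx=0, l2_idx=6
L1[0] = 0; L2[0][6] = 80

Answer: 80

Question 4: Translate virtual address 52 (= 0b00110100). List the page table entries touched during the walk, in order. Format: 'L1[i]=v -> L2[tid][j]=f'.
vaddr = 52 = 0b00110100
Split: l1_idx=0, l2_idx=6, offset=4

Answer: L1[0]=0 -> L2[0][6]=80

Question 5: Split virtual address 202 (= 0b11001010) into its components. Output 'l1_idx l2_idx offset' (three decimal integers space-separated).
Answer: 3 1 2

Derivation:
vaddr = 202 = 0b11001010
  top 2 bits -> l1_idx = 3
  next 3 bits -> l2_idx = 1
  bottom 3 bits -> offset = 2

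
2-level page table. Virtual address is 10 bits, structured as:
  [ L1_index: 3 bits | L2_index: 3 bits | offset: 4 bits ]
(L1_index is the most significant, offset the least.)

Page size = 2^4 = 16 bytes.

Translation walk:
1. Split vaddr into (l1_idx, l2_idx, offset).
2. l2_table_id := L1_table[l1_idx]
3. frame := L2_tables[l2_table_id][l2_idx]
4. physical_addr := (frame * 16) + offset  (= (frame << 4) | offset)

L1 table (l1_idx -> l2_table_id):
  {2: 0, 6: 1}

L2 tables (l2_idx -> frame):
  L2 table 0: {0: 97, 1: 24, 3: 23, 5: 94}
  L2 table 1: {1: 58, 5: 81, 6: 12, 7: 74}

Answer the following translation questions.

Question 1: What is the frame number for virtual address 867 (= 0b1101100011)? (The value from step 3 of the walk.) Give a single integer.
vaddr = 867: l1_idx=6, l2_idx=6
L1[6] = 1; L2[1][6] = 12

Answer: 12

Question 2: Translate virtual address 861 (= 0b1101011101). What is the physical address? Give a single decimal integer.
vaddr = 861 = 0b1101011101
Split: l1_idx=6, l2_idx=5, offset=13
L1[6] = 1
L2[1][5] = 81
paddr = 81 * 16 + 13 = 1309

Answer: 1309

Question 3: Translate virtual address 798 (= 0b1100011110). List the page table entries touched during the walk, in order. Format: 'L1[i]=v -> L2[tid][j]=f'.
vaddr = 798 = 0b1100011110
Split: l1_idx=6, l2_idx=1, offset=14

Answer: L1[6]=1 -> L2[1][1]=58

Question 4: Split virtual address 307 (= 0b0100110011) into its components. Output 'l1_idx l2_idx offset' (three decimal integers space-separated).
Answer: 2 3 3

Derivation:
vaddr = 307 = 0b0100110011
  top 3 bits -> l1_idx = 2
  next 3 bits -> l2_idx = 3
  bottom 4 bits -> offset = 3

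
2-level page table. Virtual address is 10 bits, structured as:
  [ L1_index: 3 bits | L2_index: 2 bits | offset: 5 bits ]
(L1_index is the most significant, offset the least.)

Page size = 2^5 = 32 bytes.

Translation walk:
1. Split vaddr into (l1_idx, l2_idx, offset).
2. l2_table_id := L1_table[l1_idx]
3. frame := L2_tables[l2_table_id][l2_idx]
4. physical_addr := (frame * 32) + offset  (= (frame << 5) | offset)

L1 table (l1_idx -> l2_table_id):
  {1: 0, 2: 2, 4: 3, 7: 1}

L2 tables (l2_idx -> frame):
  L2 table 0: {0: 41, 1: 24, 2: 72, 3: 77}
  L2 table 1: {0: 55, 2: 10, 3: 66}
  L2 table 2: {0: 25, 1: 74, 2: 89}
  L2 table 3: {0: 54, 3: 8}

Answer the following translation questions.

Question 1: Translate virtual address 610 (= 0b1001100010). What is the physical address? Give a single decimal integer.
vaddr = 610 = 0b1001100010
Split: l1_idx=4, l2_idx=3, offset=2
L1[4] = 3
L2[3][3] = 8
paddr = 8 * 32 + 2 = 258

Answer: 258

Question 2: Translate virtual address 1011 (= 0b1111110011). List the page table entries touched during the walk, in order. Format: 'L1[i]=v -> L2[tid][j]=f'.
Answer: L1[7]=1 -> L2[1][3]=66

Derivation:
vaddr = 1011 = 0b1111110011
Split: l1_idx=7, l2_idx=3, offset=19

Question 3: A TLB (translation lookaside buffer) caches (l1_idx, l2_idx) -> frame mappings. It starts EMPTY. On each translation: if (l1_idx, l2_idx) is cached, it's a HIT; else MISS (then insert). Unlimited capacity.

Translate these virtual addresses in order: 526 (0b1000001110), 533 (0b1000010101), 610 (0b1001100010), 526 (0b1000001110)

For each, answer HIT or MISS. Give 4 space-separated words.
Answer: MISS HIT MISS HIT

Derivation:
vaddr=526: (4,0) not in TLB -> MISS, insert
vaddr=533: (4,0) in TLB -> HIT
vaddr=610: (4,3) not in TLB -> MISS, insert
vaddr=526: (4,0) in TLB -> HIT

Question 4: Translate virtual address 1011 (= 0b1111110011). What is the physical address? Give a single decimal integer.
Answer: 2131

Derivation:
vaddr = 1011 = 0b1111110011
Split: l1_idx=7, l2_idx=3, offset=19
L1[7] = 1
L2[1][3] = 66
paddr = 66 * 32 + 19 = 2131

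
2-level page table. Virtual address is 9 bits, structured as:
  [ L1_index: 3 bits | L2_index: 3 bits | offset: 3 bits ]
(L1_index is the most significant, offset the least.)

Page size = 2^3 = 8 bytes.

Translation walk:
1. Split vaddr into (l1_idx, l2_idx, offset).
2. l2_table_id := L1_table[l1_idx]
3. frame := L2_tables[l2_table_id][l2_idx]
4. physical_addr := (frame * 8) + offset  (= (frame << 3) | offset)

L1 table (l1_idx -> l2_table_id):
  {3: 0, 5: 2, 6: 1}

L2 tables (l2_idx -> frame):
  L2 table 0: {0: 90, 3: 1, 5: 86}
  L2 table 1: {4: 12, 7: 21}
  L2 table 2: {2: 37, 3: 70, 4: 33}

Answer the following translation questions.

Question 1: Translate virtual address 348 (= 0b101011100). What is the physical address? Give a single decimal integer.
Answer: 564

Derivation:
vaddr = 348 = 0b101011100
Split: l1_idx=5, l2_idx=3, offset=4
L1[5] = 2
L2[2][3] = 70
paddr = 70 * 8 + 4 = 564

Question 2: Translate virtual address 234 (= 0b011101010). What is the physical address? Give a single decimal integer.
vaddr = 234 = 0b011101010
Split: l1_idx=3, l2_idx=5, offset=2
L1[3] = 0
L2[0][5] = 86
paddr = 86 * 8 + 2 = 690

Answer: 690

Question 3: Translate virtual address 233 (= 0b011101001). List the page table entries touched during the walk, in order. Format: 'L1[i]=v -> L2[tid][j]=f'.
vaddr = 233 = 0b011101001
Split: l1_idx=3, l2_idx=5, offset=1

Answer: L1[3]=0 -> L2[0][5]=86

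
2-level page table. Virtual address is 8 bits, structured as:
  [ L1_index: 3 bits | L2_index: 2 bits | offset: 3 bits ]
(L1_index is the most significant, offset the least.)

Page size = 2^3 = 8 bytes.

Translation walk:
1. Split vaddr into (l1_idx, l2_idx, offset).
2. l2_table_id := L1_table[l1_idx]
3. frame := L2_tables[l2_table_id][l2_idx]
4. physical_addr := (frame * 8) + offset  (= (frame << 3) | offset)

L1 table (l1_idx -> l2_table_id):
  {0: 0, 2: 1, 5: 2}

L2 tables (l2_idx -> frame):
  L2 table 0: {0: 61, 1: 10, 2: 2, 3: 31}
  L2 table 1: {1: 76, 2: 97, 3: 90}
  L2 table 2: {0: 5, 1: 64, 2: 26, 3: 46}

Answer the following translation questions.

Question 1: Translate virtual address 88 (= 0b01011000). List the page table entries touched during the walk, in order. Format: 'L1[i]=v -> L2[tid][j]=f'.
Answer: L1[2]=1 -> L2[1][3]=90

Derivation:
vaddr = 88 = 0b01011000
Split: l1_idx=2, l2_idx=3, offset=0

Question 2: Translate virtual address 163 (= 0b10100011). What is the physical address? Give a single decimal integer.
Answer: 43

Derivation:
vaddr = 163 = 0b10100011
Split: l1_idx=5, l2_idx=0, offset=3
L1[5] = 2
L2[2][0] = 5
paddr = 5 * 8 + 3 = 43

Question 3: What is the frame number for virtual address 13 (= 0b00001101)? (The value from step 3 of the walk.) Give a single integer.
vaddr = 13: l1_idx=0, l2_idx=1
L1[0] = 0; L2[0][1] = 10

Answer: 10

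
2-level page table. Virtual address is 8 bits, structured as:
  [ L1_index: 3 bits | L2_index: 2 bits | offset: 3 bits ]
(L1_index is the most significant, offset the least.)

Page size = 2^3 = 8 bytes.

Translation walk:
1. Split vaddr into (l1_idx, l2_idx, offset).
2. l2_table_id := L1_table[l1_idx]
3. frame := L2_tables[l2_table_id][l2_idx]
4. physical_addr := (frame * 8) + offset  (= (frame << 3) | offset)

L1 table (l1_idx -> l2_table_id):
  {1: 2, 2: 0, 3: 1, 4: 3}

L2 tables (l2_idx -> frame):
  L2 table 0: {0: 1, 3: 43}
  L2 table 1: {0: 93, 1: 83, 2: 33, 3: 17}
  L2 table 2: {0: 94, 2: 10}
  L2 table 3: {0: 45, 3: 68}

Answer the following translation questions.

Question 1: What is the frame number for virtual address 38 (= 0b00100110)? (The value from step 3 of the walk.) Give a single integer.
vaddr = 38: l1_idx=1, l2_idx=0
L1[1] = 2; L2[2][0] = 94

Answer: 94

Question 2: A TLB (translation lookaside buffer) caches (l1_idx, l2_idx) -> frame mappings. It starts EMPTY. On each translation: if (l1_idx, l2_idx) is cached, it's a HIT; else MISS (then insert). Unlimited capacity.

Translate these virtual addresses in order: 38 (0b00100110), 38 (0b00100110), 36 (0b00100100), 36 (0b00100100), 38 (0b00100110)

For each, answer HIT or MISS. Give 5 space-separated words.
vaddr=38: (1,0) not in TLB -> MISS, insert
vaddr=38: (1,0) in TLB -> HIT
vaddr=36: (1,0) in TLB -> HIT
vaddr=36: (1,0) in TLB -> HIT
vaddr=38: (1,0) in TLB -> HIT

Answer: MISS HIT HIT HIT HIT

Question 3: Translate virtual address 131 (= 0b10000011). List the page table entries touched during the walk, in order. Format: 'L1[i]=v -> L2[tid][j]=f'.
vaddr = 131 = 0b10000011
Split: l1_idx=4, l2_idx=0, offset=3

Answer: L1[4]=3 -> L2[3][0]=45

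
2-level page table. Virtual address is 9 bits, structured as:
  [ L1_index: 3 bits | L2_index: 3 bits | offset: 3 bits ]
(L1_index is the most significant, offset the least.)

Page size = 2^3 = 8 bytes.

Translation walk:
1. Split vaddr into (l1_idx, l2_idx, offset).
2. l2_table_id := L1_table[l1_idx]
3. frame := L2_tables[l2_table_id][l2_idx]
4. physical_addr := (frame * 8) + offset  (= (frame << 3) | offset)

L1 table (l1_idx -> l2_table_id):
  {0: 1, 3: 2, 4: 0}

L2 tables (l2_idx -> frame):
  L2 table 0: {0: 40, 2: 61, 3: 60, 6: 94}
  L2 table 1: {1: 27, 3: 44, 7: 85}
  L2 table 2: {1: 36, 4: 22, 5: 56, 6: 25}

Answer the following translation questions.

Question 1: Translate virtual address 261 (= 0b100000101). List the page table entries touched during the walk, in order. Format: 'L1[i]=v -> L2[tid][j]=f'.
Answer: L1[4]=0 -> L2[0][0]=40

Derivation:
vaddr = 261 = 0b100000101
Split: l1_idx=4, l2_idx=0, offset=5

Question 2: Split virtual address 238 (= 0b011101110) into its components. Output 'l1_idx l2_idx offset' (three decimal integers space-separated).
vaddr = 238 = 0b011101110
  top 3 bits -> l1_idx = 3
  next 3 bits -> l2_idx = 5
  bottom 3 bits -> offset = 6

Answer: 3 5 6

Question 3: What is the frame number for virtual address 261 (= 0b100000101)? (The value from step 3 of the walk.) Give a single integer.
vaddr = 261: l1_idx=4, l2_idx=0
L1[4] = 0; L2[0][0] = 40

Answer: 40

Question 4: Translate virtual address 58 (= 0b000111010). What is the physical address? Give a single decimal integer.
Answer: 682

Derivation:
vaddr = 58 = 0b000111010
Split: l1_idx=0, l2_idx=7, offset=2
L1[0] = 1
L2[1][7] = 85
paddr = 85 * 8 + 2 = 682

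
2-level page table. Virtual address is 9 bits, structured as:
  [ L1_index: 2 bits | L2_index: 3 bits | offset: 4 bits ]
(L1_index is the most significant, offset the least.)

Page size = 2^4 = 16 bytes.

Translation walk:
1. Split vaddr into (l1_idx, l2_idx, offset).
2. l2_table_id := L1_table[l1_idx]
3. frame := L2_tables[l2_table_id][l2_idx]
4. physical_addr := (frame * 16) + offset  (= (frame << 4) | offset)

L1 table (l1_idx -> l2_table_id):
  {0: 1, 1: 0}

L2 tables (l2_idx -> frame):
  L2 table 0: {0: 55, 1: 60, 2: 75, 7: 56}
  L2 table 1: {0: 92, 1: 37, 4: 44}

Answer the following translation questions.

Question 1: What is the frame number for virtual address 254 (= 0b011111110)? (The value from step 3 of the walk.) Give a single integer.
Answer: 56

Derivation:
vaddr = 254: l1_idx=1, l2_idx=7
L1[1] = 0; L2[0][7] = 56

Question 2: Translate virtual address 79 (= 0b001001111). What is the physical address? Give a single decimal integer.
Answer: 719

Derivation:
vaddr = 79 = 0b001001111
Split: l1_idx=0, l2_idx=4, offset=15
L1[0] = 1
L2[1][4] = 44
paddr = 44 * 16 + 15 = 719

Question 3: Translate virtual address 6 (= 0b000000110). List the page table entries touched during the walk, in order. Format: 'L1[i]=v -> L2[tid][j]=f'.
Answer: L1[0]=1 -> L2[1][0]=92

Derivation:
vaddr = 6 = 0b000000110
Split: l1_idx=0, l2_idx=0, offset=6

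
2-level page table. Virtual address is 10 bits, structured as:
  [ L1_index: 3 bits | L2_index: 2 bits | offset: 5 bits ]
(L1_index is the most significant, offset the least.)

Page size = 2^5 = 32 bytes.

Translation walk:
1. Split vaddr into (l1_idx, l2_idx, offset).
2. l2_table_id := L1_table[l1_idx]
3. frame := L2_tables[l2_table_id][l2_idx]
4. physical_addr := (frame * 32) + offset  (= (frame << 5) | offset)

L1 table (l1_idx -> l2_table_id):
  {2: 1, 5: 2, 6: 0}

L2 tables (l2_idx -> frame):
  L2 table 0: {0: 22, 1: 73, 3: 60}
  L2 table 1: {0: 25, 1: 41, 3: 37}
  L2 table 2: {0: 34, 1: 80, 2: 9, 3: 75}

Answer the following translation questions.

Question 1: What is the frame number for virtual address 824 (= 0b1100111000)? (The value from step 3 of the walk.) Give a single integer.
Answer: 73

Derivation:
vaddr = 824: l1_idx=6, l2_idx=1
L1[6] = 0; L2[0][1] = 73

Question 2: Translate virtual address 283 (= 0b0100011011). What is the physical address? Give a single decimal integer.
vaddr = 283 = 0b0100011011
Split: l1_idx=2, l2_idx=0, offset=27
L1[2] = 1
L2[1][0] = 25
paddr = 25 * 32 + 27 = 827

Answer: 827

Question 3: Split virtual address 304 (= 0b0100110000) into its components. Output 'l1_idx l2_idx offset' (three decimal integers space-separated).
vaddr = 304 = 0b0100110000
  top 3 bits -> l1_idx = 2
  next 2 bits -> l2_idx = 1
  bottom 5 bits -> offset = 16

Answer: 2 1 16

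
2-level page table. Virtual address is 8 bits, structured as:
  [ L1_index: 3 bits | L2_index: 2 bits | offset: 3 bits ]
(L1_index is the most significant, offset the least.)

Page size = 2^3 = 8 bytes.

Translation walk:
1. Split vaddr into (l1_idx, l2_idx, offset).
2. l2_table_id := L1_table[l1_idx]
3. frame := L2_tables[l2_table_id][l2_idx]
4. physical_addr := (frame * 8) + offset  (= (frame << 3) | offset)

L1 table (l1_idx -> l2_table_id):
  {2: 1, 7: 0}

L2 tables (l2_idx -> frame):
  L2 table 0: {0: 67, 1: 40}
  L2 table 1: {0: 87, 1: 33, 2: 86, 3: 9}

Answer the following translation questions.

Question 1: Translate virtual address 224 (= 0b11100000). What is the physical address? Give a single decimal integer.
vaddr = 224 = 0b11100000
Split: l1_idx=7, l2_idx=0, offset=0
L1[7] = 0
L2[0][0] = 67
paddr = 67 * 8 + 0 = 536

Answer: 536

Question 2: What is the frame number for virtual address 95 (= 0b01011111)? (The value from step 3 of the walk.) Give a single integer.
Answer: 9

Derivation:
vaddr = 95: l1_idx=2, l2_idx=3
L1[2] = 1; L2[1][3] = 9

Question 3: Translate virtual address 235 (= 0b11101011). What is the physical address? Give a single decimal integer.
vaddr = 235 = 0b11101011
Split: l1_idx=7, l2_idx=1, offset=3
L1[7] = 0
L2[0][1] = 40
paddr = 40 * 8 + 3 = 323

Answer: 323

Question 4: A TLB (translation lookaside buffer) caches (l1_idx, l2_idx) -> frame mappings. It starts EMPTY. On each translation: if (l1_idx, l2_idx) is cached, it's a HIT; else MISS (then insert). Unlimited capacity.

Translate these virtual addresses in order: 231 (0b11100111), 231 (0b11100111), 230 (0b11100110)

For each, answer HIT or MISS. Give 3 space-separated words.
vaddr=231: (7,0) not in TLB -> MISS, insert
vaddr=231: (7,0) in TLB -> HIT
vaddr=230: (7,0) in TLB -> HIT

Answer: MISS HIT HIT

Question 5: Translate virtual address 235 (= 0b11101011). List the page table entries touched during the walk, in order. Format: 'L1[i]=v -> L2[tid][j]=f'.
vaddr = 235 = 0b11101011
Split: l1_idx=7, l2_idx=1, offset=3

Answer: L1[7]=0 -> L2[0][1]=40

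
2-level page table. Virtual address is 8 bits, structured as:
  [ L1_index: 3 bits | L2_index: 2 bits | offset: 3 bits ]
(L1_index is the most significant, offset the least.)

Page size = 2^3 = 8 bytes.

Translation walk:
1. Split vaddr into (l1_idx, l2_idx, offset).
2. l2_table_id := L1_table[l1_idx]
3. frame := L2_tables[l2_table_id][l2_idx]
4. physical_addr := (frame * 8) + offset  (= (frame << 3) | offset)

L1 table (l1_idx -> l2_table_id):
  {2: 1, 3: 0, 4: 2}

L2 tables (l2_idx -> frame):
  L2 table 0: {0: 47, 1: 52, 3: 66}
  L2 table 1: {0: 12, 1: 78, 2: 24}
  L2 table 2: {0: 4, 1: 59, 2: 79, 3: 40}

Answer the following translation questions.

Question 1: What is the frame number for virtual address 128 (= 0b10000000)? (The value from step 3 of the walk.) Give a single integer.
vaddr = 128: l1_idx=4, l2_idx=0
L1[4] = 2; L2[2][0] = 4

Answer: 4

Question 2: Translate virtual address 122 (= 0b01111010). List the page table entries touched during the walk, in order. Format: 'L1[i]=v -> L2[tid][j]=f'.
Answer: L1[3]=0 -> L2[0][3]=66

Derivation:
vaddr = 122 = 0b01111010
Split: l1_idx=3, l2_idx=3, offset=2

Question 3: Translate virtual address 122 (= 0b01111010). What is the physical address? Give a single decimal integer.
vaddr = 122 = 0b01111010
Split: l1_idx=3, l2_idx=3, offset=2
L1[3] = 0
L2[0][3] = 66
paddr = 66 * 8 + 2 = 530

Answer: 530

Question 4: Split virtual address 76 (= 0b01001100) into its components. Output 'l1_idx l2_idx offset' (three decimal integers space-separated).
vaddr = 76 = 0b01001100
  top 3 bits -> l1_idx = 2
  next 2 bits -> l2_idx = 1
  bottom 3 bits -> offset = 4

Answer: 2 1 4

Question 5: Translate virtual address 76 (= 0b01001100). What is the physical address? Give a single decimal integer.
Answer: 628

Derivation:
vaddr = 76 = 0b01001100
Split: l1_idx=2, l2_idx=1, offset=4
L1[2] = 1
L2[1][1] = 78
paddr = 78 * 8 + 4 = 628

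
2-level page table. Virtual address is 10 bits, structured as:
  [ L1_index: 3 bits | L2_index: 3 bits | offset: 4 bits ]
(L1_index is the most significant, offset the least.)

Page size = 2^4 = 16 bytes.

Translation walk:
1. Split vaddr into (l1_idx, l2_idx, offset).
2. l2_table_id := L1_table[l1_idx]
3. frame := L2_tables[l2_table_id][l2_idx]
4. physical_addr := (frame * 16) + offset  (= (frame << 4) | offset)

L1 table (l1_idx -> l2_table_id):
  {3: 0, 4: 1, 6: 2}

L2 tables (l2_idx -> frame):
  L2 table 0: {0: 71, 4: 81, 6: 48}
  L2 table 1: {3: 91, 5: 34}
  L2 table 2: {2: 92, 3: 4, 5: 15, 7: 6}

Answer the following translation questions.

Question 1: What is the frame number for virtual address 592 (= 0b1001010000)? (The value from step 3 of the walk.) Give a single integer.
Answer: 34

Derivation:
vaddr = 592: l1_idx=4, l2_idx=5
L1[4] = 1; L2[1][5] = 34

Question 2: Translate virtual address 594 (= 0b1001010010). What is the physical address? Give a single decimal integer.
vaddr = 594 = 0b1001010010
Split: l1_idx=4, l2_idx=5, offset=2
L1[4] = 1
L2[1][5] = 34
paddr = 34 * 16 + 2 = 546

Answer: 546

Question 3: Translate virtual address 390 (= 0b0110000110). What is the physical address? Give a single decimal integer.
Answer: 1142

Derivation:
vaddr = 390 = 0b0110000110
Split: l1_idx=3, l2_idx=0, offset=6
L1[3] = 0
L2[0][0] = 71
paddr = 71 * 16 + 6 = 1142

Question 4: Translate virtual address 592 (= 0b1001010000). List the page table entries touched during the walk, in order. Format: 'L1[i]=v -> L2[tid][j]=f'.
vaddr = 592 = 0b1001010000
Split: l1_idx=4, l2_idx=5, offset=0

Answer: L1[4]=1 -> L2[1][5]=34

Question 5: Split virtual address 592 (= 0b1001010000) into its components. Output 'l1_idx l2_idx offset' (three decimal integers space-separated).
Answer: 4 5 0

Derivation:
vaddr = 592 = 0b1001010000
  top 3 bits -> l1_idx = 4
  next 3 bits -> l2_idx = 5
  bottom 4 bits -> offset = 0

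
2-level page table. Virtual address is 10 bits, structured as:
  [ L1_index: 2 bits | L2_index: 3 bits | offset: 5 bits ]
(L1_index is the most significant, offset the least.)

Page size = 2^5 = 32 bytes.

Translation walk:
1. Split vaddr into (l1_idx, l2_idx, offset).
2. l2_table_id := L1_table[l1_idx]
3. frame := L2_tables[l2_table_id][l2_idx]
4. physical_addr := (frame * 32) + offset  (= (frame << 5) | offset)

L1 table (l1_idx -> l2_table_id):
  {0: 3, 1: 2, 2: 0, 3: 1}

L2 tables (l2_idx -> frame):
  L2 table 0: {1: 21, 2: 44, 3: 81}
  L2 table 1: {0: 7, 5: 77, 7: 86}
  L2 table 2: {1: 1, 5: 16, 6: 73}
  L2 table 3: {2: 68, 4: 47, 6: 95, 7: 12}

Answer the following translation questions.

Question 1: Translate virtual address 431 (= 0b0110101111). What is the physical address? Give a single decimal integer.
vaddr = 431 = 0b0110101111
Split: l1_idx=1, l2_idx=5, offset=15
L1[1] = 2
L2[2][5] = 16
paddr = 16 * 32 + 15 = 527

Answer: 527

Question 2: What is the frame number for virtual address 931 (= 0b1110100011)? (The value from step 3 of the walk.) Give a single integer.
vaddr = 931: l1_idx=3, l2_idx=5
L1[3] = 1; L2[1][5] = 77

Answer: 77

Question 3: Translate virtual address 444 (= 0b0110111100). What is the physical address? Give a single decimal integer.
vaddr = 444 = 0b0110111100
Split: l1_idx=1, l2_idx=5, offset=28
L1[1] = 2
L2[2][5] = 16
paddr = 16 * 32 + 28 = 540

Answer: 540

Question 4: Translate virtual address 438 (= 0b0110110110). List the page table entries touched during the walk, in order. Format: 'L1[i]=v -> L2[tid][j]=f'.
Answer: L1[1]=2 -> L2[2][5]=16

Derivation:
vaddr = 438 = 0b0110110110
Split: l1_idx=1, l2_idx=5, offset=22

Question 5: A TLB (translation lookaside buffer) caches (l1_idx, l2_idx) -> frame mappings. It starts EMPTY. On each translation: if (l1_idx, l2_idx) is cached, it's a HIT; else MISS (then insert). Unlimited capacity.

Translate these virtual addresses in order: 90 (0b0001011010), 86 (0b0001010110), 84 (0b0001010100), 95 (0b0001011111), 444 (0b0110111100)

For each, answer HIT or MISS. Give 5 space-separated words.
Answer: MISS HIT HIT HIT MISS

Derivation:
vaddr=90: (0,2) not in TLB -> MISS, insert
vaddr=86: (0,2) in TLB -> HIT
vaddr=84: (0,2) in TLB -> HIT
vaddr=95: (0,2) in TLB -> HIT
vaddr=444: (1,5) not in TLB -> MISS, insert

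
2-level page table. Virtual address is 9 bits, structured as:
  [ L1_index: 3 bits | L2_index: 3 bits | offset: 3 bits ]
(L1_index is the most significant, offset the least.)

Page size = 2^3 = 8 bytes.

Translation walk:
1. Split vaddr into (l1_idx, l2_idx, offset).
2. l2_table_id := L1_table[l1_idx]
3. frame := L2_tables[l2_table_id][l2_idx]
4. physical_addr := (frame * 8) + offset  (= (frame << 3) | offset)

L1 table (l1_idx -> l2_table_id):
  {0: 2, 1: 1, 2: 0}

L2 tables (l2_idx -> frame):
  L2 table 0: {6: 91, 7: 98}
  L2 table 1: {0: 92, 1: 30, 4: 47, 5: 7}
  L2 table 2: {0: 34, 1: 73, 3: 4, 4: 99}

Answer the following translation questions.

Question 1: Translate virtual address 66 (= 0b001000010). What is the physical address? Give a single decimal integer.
Answer: 738

Derivation:
vaddr = 66 = 0b001000010
Split: l1_idx=1, l2_idx=0, offset=2
L1[1] = 1
L2[1][0] = 92
paddr = 92 * 8 + 2 = 738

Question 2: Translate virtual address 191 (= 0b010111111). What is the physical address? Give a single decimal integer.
Answer: 791

Derivation:
vaddr = 191 = 0b010111111
Split: l1_idx=2, l2_idx=7, offset=7
L1[2] = 0
L2[0][7] = 98
paddr = 98 * 8 + 7 = 791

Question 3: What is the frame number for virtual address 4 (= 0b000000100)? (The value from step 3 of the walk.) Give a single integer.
Answer: 34

Derivation:
vaddr = 4: l1_idx=0, l2_idx=0
L1[0] = 2; L2[2][0] = 34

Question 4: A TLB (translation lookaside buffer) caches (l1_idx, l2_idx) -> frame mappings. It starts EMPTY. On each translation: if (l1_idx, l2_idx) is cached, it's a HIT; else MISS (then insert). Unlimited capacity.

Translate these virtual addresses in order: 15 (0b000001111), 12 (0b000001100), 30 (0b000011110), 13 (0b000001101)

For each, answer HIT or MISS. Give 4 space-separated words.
Answer: MISS HIT MISS HIT

Derivation:
vaddr=15: (0,1) not in TLB -> MISS, insert
vaddr=12: (0,1) in TLB -> HIT
vaddr=30: (0,3) not in TLB -> MISS, insert
vaddr=13: (0,1) in TLB -> HIT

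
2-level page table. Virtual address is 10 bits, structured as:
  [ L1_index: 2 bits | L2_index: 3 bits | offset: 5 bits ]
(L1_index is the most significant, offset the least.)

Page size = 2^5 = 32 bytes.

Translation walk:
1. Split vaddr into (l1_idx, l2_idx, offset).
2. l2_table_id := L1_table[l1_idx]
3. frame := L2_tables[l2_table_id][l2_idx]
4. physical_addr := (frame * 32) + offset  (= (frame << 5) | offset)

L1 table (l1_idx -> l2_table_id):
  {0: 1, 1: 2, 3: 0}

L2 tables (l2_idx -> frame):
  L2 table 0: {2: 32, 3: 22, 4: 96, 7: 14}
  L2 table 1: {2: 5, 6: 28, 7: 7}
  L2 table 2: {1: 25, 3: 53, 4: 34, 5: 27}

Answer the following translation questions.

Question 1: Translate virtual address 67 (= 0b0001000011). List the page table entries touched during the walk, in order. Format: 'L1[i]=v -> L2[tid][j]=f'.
vaddr = 67 = 0b0001000011
Split: l1_idx=0, l2_idx=2, offset=3

Answer: L1[0]=1 -> L2[1][2]=5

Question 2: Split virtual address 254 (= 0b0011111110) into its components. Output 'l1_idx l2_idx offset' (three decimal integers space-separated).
vaddr = 254 = 0b0011111110
  top 2 bits -> l1_idx = 0
  next 3 bits -> l2_idx = 7
  bottom 5 bits -> offset = 30

Answer: 0 7 30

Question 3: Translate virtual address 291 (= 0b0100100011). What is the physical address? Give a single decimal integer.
vaddr = 291 = 0b0100100011
Split: l1_idx=1, l2_idx=1, offset=3
L1[1] = 2
L2[2][1] = 25
paddr = 25 * 32 + 3 = 803

Answer: 803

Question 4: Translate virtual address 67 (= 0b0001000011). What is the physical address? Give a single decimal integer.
vaddr = 67 = 0b0001000011
Split: l1_idx=0, l2_idx=2, offset=3
L1[0] = 1
L2[1][2] = 5
paddr = 5 * 32 + 3 = 163

Answer: 163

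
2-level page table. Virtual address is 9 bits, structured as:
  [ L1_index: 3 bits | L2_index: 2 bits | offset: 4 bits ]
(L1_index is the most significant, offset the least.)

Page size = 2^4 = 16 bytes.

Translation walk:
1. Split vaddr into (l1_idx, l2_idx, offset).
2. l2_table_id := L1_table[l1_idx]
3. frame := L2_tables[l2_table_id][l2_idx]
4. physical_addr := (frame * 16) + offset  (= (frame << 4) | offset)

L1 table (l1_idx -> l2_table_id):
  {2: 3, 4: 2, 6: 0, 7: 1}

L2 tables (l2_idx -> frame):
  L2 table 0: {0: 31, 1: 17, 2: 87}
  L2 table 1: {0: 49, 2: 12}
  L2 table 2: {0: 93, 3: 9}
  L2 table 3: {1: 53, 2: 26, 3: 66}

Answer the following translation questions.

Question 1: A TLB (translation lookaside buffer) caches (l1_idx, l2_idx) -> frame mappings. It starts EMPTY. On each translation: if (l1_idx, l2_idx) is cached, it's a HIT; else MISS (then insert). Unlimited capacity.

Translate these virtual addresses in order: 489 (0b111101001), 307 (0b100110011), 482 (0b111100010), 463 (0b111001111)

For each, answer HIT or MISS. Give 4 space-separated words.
Answer: MISS MISS HIT MISS

Derivation:
vaddr=489: (7,2) not in TLB -> MISS, insert
vaddr=307: (4,3) not in TLB -> MISS, insert
vaddr=482: (7,2) in TLB -> HIT
vaddr=463: (7,0) not in TLB -> MISS, insert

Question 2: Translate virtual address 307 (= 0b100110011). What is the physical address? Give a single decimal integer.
Answer: 147

Derivation:
vaddr = 307 = 0b100110011
Split: l1_idx=4, l2_idx=3, offset=3
L1[4] = 2
L2[2][3] = 9
paddr = 9 * 16 + 3 = 147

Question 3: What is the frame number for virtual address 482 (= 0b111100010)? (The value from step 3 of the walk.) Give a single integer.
vaddr = 482: l1_idx=7, l2_idx=2
L1[7] = 1; L2[1][2] = 12

Answer: 12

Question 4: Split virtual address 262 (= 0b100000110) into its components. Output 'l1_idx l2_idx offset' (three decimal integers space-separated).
Answer: 4 0 6

Derivation:
vaddr = 262 = 0b100000110
  top 3 bits -> l1_idx = 4
  next 2 bits -> l2_idx = 0
  bottom 4 bits -> offset = 6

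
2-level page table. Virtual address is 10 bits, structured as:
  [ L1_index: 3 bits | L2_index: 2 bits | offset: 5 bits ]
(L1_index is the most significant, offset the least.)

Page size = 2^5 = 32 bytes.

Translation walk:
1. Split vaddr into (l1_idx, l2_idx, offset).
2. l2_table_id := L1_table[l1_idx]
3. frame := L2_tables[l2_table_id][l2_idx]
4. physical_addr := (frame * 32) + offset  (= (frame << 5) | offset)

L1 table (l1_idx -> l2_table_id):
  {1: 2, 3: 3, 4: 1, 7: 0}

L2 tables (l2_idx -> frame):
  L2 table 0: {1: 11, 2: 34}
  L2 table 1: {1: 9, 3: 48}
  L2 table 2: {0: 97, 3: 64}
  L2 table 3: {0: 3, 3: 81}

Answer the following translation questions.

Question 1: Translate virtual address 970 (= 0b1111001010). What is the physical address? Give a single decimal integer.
vaddr = 970 = 0b1111001010
Split: l1_idx=7, l2_idx=2, offset=10
L1[7] = 0
L2[0][2] = 34
paddr = 34 * 32 + 10 = 1098

Answer: 1098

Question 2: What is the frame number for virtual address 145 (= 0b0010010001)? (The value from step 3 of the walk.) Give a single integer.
Answer: 97

Derivation:
vaddr = 145: l1_idx=1, l2_idx=0
L1[1] = 2; L2[2][0] = 97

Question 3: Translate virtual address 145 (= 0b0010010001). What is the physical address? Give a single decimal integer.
vaddr = 145 = 0b0010010001
Split: l1_idx=1, l2_idx=0, offset=17
L1[1] = 2
L2[2][0] = 97
paddr = 97 * 32 + 17 = 3121

Answer: 3121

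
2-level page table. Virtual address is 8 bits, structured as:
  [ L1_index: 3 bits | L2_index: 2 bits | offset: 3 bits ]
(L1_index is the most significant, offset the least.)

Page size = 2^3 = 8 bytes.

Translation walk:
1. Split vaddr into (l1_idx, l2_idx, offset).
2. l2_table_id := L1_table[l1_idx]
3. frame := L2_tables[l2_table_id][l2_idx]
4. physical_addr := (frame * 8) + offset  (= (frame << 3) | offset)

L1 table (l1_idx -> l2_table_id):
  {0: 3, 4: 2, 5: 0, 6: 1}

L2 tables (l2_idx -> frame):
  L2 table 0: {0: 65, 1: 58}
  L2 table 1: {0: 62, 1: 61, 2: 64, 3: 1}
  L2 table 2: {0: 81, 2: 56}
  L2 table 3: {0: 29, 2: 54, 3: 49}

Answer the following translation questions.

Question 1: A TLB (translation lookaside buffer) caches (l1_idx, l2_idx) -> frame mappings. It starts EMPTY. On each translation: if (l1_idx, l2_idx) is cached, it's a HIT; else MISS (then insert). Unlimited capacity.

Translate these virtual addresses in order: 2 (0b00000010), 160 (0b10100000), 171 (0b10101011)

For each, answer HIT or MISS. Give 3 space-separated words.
Answer: MISS MISS MISS

Derivation:
vaddr=2: (0,0) not in TLB -> MISS, insert
vaddr=160: (5,0) not in TLB -> MISS, insert
vaddr=171: (5,1) not in TLB -> MISS, insert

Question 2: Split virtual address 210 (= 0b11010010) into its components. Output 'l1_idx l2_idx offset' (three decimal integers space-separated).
Answer: 6 2 2

Derivation:
vaddr = 210 = 0b11010010
  top 3 bits -> l1_idx = 6
  next 2 bits -> l2_idx = 2
  bottom 3 bits -> offset = 2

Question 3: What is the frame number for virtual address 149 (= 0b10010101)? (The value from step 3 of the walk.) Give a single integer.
Answer: 56

Derivation:
vaddr = 149: l1_idx=4, l2_idx=2
L1[4] = 2; L2[2][2] = 56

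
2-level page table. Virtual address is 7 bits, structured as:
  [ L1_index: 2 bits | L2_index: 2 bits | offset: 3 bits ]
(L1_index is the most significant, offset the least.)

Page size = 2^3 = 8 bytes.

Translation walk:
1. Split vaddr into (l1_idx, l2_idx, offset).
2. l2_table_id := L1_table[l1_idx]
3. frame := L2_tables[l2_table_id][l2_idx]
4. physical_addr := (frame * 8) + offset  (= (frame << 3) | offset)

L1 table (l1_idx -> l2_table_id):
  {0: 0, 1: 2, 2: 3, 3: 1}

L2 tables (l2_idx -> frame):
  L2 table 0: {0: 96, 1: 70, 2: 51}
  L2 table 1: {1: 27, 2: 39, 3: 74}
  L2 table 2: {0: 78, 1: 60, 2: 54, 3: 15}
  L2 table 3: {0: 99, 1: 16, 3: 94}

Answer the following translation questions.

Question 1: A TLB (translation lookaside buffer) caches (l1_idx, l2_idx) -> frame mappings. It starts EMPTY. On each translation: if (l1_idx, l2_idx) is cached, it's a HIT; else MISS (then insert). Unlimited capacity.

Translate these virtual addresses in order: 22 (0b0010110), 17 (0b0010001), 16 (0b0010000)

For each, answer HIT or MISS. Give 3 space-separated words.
Answer: MISS HIT HIT

Derivation:
vaddr=22: (0,2) not in TLB -> MISS, insert
vaddr=17: (0,2) in TLB -> HIT
vaddr=16: (0,2) in TLB -> HIT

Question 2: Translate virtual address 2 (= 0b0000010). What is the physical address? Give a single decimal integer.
Answer: 770

Derivation:
vaddr = 2 = 0b0000010
Split: l1_idx=0, l2_idx=0, offset=2
L1[0] = 0
L2[0][0] = 96
paddr = 96 * 8 + 2 = 770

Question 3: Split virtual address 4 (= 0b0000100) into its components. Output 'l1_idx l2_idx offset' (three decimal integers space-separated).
Answer: 0 0 4

Derivation:
vaddr = 4 = 0b0000100
  top 2 bits -> l1_idx = 0
  next 2 bits -> l2_idx = 0
  bottom 3 bits -> offset = 4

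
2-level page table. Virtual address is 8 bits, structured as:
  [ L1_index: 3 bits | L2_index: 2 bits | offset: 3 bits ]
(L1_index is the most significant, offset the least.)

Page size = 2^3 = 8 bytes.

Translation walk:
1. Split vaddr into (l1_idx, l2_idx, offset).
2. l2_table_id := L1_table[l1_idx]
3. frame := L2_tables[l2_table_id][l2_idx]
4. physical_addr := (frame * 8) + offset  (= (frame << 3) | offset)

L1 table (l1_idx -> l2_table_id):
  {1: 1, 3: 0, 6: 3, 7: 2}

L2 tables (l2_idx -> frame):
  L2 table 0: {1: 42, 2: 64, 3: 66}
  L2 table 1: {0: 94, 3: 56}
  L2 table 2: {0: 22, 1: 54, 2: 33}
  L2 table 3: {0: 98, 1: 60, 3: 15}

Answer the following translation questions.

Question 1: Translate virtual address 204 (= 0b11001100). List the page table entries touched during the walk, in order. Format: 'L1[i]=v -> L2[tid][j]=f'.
vaddr = 204 = 0b11001100
Split: l1_idx=6, l2_idx=1, offset=4

Answer: L1[6]=3 -> L2[3][1]=60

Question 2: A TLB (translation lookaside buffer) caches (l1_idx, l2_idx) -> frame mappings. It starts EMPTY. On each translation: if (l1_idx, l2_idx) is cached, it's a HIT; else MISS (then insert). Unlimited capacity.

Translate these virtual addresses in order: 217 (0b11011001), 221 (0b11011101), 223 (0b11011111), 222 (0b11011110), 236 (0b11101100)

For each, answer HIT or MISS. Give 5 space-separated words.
Answer: MISS HIT HIT HIT MISS

Derivation:
vaddr=217: (6,3) not in TLB -> MISS, insert
vaddr=221: (6,3) in TLB -> HIT
vaddr=223: (6,3) in TLB -> HIT
vaddr=222: (6,3) in TLB -> HIT
vaddr=236: (7,1) not in TLB -> MISS, insert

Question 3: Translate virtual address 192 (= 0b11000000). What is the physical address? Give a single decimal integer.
Answer: 784

Derivation:
vaddr = 192 = 0b11000000
Split: l1_idx=6, l2_idx=0, offset=0
L1[6] = 3
L2[3][0] = 98
paddr = 98 * 8 + 0 = 784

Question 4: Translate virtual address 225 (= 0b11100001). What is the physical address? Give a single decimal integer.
Answer: 177

Derivation:
vaddr = 225 = 0b11100001
Split: l1_idx=7, l2_idx=0, offset=1
L1[7] = 2
L2[2][0] = 22
paddr = 22 * 8 + 1 = 177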